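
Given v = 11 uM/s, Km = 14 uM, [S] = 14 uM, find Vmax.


Vmax = v * (Km + [S]) / [S]
Vmax = 11 * (14 + 14) / 14
Vmax = 22.0 uM/s

22.0 uM/s


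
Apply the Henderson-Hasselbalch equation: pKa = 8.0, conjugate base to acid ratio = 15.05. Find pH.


pH = pKa + log10([A-]/[HA])
pH = 8.0 + log10(15.05)
pH = 9.1775

9.1775


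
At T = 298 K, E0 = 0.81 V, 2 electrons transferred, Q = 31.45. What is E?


E = E0 - (RT/nF) * ln(Q)
E = 0.81 - (8.314 * 298 / (2 * 96485)) * ln(31.45)
E = 0.7657 V

0.7657 V


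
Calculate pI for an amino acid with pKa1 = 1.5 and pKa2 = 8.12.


pI = (pKa1 + pKa2) / 2
pI = (1.5 + 8.12) / 2
pI = 4.81

4.81


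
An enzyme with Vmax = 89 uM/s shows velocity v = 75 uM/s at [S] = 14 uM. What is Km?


Km = [S] * (Vmax - v) / v
Km = 14 * (89 - 75) / 75
Km = 2.6133 uM

2.6133 uM


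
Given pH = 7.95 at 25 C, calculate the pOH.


pOH = 14 - pH
pOH = 14 - 7.95
pOH = 6.05

6.05


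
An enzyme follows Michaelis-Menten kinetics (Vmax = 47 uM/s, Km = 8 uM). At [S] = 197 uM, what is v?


v = Vmax * [S] / (Km + [S])
v = 47 * 197 / (8 + 197)
v = 45.1659 uM/s

45.1659 uM/s


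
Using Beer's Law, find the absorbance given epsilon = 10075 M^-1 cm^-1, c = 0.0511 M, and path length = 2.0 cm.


A = epsilon * c * l
A = 10075 * 0.0511 * 2.0
A = 1029.665

1029.665


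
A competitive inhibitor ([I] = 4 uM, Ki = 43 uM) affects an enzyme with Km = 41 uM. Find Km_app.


Km_app = Km * (1 + [I]/Ki)
Km_app = 41 * (1 + 4/43)
Km_app = 44.814 uM

44.814 uM


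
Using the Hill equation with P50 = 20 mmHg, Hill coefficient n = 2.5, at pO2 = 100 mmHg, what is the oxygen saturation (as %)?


Y = pO2^n / (P50^n + pO2^n)
Y = 100^2.5 / (20^2.5 + 100^2.5)
Y = 98.24%

98.24%


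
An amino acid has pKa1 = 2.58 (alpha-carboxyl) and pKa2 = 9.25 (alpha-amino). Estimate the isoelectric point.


pI = (pKa1 + pKa2) / 2
pI = (2.58 + 9.25) / 2
pI = 5.915

5.915


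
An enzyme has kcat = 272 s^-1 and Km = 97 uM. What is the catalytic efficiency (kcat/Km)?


Catalytic efficiency = kcat / Km
= 272 / 97
= 2.8041 uM^-1*s^-1

2.8041 uM^-1*s^-1


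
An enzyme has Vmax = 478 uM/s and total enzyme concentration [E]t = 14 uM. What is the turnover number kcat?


kcat = Vmax / [E]t
kcat = 478 / 14
kcat = 34.1429 s^-1

34.1429 s^-1


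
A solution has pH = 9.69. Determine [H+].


[H+] = 10^(-pH)
[H+] = 10^(-9.69)
[H+] = 2.042e-10 M

2.042e-10 M


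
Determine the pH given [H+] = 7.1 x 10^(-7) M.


pH = -log10([H+])
pH = -log10(7.1 x 10^(-7))
pH = 6.1487

6.1487


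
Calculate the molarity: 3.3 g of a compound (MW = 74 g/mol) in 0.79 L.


C = (mass / MW) / volume
C = (3.3 / 74) / 0.79
C = 0.0564 M

0.0564 M


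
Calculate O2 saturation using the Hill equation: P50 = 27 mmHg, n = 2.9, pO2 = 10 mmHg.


Y = pO2^n / (P50^n + pO2^n)
Y = 10^2.9 / (27^2.9 + 10^2.9)
Y = 5.31%

5.31%


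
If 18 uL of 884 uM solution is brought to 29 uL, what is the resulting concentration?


C2 = C1 * V1 / V2
C2 = 884 * 18 / 29
C2 = 548.6897 uM

548.6897 uM


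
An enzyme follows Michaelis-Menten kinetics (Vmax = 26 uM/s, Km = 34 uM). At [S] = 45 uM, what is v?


v = Vmax * [S] / (Km + [S])
v = 26 * 45 / (34 + 45)
v = 14.8101 uM/s

14.8101 uM/s


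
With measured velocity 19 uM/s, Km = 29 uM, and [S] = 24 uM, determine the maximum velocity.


Vmax = v * (Km + [S]) / [S]
Vmax = 19 * (29 + 24) / 24
Vmax = 41.9583 uM/s

41.9583 uM/s


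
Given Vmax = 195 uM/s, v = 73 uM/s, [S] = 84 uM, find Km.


Km = [S] * (Vmax - v) / v
Km = 84 * (195 - 73) / 73
Km = 140.3836 uM

140.3836 uM


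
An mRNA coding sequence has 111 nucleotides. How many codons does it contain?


codons = nucleotides / 3
codons = 111 / 3 = 37

37


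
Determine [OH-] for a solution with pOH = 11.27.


[OH-] = 10^(-pOH)
[OH-] = 10^(-11.27)
[OH-] = 5.370e-12 M

5.370e-12 M


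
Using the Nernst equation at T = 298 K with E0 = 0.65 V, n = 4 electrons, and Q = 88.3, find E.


E = E0 - (RT/nF) * ln(Q)
E = 0.65 - (8.314 * 298 / (4 * 96485)) * ln(88.3)
E = 0.6212 V

0.6212 V


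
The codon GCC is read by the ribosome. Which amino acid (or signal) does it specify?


Standard genetic code lookup.
Codon GCC -> Ala

Ala


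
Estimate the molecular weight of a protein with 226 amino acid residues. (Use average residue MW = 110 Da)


MW = n_residues * 110 Da
MW = 226 * 110
MW = 24860 Da

24860 Da


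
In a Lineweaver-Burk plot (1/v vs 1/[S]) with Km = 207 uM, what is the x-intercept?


x-intercept = -1/Km
= -1/207
= -0.0048 1/uM

-0.0048 1/uM


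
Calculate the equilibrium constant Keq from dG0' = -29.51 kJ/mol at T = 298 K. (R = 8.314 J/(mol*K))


Keq = exp(-dG0 * 1000 / (R * T))
Keq = exp(-(-29.51) * 1000 / (8.314 * 298))
Keq = 148873.8615

148873.8615


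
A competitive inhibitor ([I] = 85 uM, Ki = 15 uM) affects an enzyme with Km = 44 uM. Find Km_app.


Km_app = Km * (1 + [I]/Ki)
Km_app = 44 * (1 + 85/15)
Km_app = 293.3333 uM

293.3333 uM


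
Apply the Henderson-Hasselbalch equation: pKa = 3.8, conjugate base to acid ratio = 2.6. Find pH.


pH = pKa + log10([A-]/[HA])
pH = 3.8 + log10(2.6)
pH = 4.215

4.215


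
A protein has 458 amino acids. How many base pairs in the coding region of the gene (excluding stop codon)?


Each amino acid = 1 codon = 3 bp
bp = 458 * 3 = 1374 bp

1374 bp


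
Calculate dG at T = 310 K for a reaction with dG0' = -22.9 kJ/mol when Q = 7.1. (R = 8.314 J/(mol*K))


dG = dG0' + RT * ln(Q) / 1000
dG = -22.9 + 8.314 * 310 * ln(7.1) / 1000
dG = -17.8482 kJ/mol

-17.8482 kJ/mol


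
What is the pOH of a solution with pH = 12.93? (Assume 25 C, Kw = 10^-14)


pOH = 14 - pH
pOH = 14 - 12.93
pOH = 1.07

1.07


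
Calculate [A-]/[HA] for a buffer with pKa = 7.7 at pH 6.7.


[A-]/[HA] = 10^(pH - pKa)
= 10^(6.7 - 7.7)
= 0.1

0.1


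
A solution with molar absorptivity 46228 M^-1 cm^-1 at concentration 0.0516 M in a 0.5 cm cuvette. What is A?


A = epsilon * c * l
A = 46228 * 0.0516 * 0.5
A = 1192.6824

1192.6824


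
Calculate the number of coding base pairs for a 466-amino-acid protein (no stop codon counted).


Each amino acid = 1 codon = 3 bp
bp = 466 * 3 = 1398 bp

1398 bp


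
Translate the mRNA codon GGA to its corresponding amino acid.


Standard genetic code lookup.
Codon GGA -> Gly

Gly


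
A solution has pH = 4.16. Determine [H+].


[H+] = 10^(-pH)
[H+] = 10^(-4.16)
[H+] = 6.918e-05 M

6.918e-05 M


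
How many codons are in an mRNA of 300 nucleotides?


codons = nucleotides / 3
codons = 300 / 3 = 100

100


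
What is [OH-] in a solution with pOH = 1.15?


[OH-] = 10^(-pOH)
[OH-] = 10^(-1.15)
[OH-] = 0.0708 M

0.0708 M


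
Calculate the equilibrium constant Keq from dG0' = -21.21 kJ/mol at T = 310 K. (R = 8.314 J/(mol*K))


Keq = exp(-dG0 * 1000 / (R * T))
Keq = exp(-(-21.21) * 1000 / (8.314 * 310))
Keq = 3749.6389

3749.6389


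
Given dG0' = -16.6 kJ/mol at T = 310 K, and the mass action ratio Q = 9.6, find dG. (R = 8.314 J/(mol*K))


dG = dG0' + RT * ln(Q) / 1000
dG = -16.6 + 8.314 * 310 * ln(9.6) / 1000
dG = -10.7707 kJ/mol

-10.7707 kJ/mol


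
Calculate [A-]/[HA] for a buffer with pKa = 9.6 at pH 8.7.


[A-]/[HA] = 10^(pH - pKa)
= 10^(8.7 - 9.6)
= 0.1259

0.1259


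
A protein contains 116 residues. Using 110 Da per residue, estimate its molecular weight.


MW = n_residues * 110 Da
MW = 116 * 110
MW = 12760 Da

12760 Da


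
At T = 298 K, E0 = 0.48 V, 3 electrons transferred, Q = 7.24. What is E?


E = E0 - (RT/nF) * ln(Q)
E = 0.48 - (8.314 * 298 / (3 * 96485)) * ln(7.24)
E = 0.4631 V

0.4631 V


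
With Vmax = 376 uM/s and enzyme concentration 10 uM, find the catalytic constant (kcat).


kcat = Vmax / [E]t
kcat = 376 / 10
kcat = 37.6 s^-1

37.6 s^-1


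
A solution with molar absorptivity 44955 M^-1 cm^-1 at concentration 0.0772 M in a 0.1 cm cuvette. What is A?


A = epsilon * c * l
A = 44955 * 0.0772 * 0.1
A = 347.0526

347.0526


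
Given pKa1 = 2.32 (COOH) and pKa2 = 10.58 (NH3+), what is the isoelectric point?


pI = (pKa1 + pKa2) / 2
pI = (2.32 + 10.58) / 2
pI = 6.45

6.45


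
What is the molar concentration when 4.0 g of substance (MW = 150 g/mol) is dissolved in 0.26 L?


C = (mass / MW) / volume
C = (4.0 / 150) / 0.26
C = 0.1026 M

0.1026 M


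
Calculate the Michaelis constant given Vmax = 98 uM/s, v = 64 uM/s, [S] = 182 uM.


Km = [S] * (Vmax - v) / v
Km = 182 * (98 - 64) / 64
Km = 96.6875 uM

96.6875 uM


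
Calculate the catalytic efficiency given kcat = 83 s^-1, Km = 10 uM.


Catalytic efficiency = kcat / Km
= 83 / 10
= 8.3 uM^-1*s^-1

8.3 uM^-1*s^-1


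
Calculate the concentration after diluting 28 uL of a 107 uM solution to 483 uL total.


C2 = C1 * V1 / V2
C2 = 107 * 28 / 483
C2 = 6.2029 uM

6.2029 uM


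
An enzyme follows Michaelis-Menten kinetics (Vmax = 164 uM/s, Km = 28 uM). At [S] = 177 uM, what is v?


v = Vmax * [S] / (Km + [S])
v = 164 * 177 / (28 + 177)
v = 141.6 uM/s

141.6 uM/s


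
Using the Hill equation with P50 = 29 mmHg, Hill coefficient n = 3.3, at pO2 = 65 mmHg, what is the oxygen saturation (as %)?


Y = pO2^n / (P50^n + pO2^n)
Y = 65^3.3 / (29^3.3 + 65^3.3)
Y = 93.48%

93.48%


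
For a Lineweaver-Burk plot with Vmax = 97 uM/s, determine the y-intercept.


y-intercept = 1/Vmax
= 1/97
= 0.0103 s/uM

0.0103 s/uM


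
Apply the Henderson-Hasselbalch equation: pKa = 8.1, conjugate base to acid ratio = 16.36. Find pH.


pH = pKa + log10([A-]/[HA])
pH = 8.1 + log10(16.36)
pH = 9.3138

9.3138


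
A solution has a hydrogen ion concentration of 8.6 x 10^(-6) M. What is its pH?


pH = -log10([H+])
pH = -log10(8.6 x 10^(-6))
pH = 5.0655

5.0655


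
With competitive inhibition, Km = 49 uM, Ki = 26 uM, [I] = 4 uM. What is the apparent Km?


Km_app = Km * (1 + [I]/Ki)
Km_app = 49 * (1 + 4/26)
Km_app = 56.5385 uM

56.5385 uM


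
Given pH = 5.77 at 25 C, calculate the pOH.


pOH = 14 - pH
pOH = 14 - 5.77
pOH = 8.23

8.23


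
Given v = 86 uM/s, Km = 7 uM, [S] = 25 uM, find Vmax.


Vmax = v * (Km + [S]) / [S]
Vmax = 86 * (7 + 25) / 25
Vmax = 110.08 uM/s

110.08 uM/s


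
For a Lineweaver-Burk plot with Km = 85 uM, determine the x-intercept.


x-intercept = -1/Km
= -1/85
= -0.0118 1/uM

-0.0118 1/uM


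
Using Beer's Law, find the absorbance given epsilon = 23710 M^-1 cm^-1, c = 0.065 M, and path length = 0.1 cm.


A = epsilon * c * l
A = 23710 * 0.065 * 0.1
A = 154.115

154.115


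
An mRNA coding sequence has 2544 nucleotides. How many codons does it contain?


codons = nucleotides / 3
codons = 2544 / 3 = 848

848


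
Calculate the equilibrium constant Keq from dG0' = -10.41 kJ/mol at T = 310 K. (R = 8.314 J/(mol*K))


Keq = exp(-dG0 * 1000 / (R * T))
Keq = exp(-(-10.41) * 1000 / (8.314 * 310))
Keq = 56.7723

56.7723


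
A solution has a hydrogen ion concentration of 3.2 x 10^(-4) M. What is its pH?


pH = -log10([H+])
pH = -log10(3.2 x 10^(-4))
pH = 3.4949

3.4949


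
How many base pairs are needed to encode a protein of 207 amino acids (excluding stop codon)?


Each amino acid = 1 codon = 3 bp
bp = 207 * 3 = 621 bp

621 bp


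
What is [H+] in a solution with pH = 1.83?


[H+] = 10^(-pH)
[H+] = 10^(-1.83)
[H+] = 0.0148 M

0.0148 M


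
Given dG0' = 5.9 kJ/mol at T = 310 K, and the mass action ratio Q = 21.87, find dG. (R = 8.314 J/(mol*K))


dG = dG0' + RT * ln(Q) / 1000
dG = 5.9 + 8.314 * 310 * ln(21.87) / 1000
dG = 13.8514 kJ/mol

13.8514 kJ/mol


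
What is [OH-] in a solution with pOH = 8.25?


[OH-] = 10^(-pOH)
[OH-] = 10^(-8.25)
[OH-] = 5.623e-09 M

5.623e-09 M


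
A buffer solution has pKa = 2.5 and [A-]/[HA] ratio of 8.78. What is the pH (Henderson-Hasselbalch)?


pH = pKa + log10([A-]/[HA])
pH = 2.5 + log10(8.78)
pH = 3.4435

3.4435


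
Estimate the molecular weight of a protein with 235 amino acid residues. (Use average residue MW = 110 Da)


MW = n_residues * 110 Da
MW = 235 * 110
MW = 25850 Da

25850 Da


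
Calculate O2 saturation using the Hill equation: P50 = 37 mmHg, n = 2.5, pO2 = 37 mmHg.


Y = pO2^n / (P50^n + pO2^n)
Y = 37^2.5 / (37^2.5 + 37^2.5)
Y = 50.0%

50.0%


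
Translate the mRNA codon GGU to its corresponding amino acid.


Standard genetic code lookup.
Codon GGU -> Gly

Gly


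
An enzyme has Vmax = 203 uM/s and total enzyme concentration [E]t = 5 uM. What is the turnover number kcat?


kcat = Vmax / [E]t
kcat = 203 / 5
kcat = 40.6 s^-1

40.6 s^-1


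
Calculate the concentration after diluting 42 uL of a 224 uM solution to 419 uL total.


C2 = C1 * V1 / V2
C2 = 224 * 42 / 419
C2 = 22.4535 uM

22.4535 uM


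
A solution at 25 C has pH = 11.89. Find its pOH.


pOH = 14 - pH
pOH = 14 - 11.89
pOH = 2.11

2.11


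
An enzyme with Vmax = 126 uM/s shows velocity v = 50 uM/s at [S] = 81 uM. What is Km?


Km = [S] * (Vmax - v) / v
Km = 81 * (126 - 50) / 50
Km = 123.12 uM

123.12 uM


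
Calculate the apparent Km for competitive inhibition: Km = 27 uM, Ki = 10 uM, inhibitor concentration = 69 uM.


Km_app = Km * (1 + [I]/Ki)
Km_app = 27 * (1 + 69/10)
Km_app = 213.3 uM

213.3 uM


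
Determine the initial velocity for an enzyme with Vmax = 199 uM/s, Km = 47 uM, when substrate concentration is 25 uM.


v = Vmax * [S] / (Km + [S])
v = 199 * 25 / (47 + 25)
v = 69.0972 uM/s

69.0972 uM/s


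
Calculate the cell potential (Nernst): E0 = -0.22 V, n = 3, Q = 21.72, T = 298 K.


E = E0 - (RT/nF) * ln(Q)
E = -0.22 - (8.314 * 298 / (3 * 96485)) * ln(21.72)
E = -0.2463 V

-0.2463 V


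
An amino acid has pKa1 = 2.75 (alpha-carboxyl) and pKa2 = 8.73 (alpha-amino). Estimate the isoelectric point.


pI = (pKa1 + pKa2) / 2
pI = (2.75 + 8.73) / 2
pI = 5.74

5.74


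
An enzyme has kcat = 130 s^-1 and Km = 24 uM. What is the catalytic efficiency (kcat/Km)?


Catalytic efficiency = kcat / Km
= 130 / 24
= 5.4167 uM^-1*s^-1

5.4167 uM^-1*s^-1


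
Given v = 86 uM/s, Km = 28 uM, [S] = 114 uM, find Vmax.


Vmax = v * (Km + [S]) / [S]
Vmax = 86 * (28 + 114) / 114
Vmax = 107.1228 uM/s

107.1228 uM/s


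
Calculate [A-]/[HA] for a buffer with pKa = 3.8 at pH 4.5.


[A-]/[HA] = 10^(pH - pKa)
= 10^(4.5 - 3.8)
= 5.0119

5.0119


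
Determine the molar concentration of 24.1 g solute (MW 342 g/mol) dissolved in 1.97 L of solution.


C = (mass / MW) / volume
C = (24.1 / 342) / 1.97
C = 0.0358 M

0.0358 M


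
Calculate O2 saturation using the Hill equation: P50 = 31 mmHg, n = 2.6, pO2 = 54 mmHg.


Y = pO2^n / (P50^n + pO2^n)
Y = 54^2.6 / (31^2.6 + 54^2.6)
Y = 80.89%

80.89%


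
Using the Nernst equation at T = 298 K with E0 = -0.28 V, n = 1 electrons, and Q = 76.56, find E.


E = E0 - (RT/nF) * ln(Q)
E = -0.28 - (8.314 * 298 / (1 * 96485)) * ln(76.56)
E = -0.3914 V

-0.3914 V


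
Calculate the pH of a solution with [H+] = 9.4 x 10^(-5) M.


pH = -log10([H+])
pH = -log10(9.4 x 10^(-5))
pH = 4.0269

4.0269


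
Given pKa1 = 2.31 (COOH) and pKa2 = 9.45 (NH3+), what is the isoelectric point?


pI = (pKa1 + pKa2) / 2
pI = (2.31 + 9.45) / 2
pI = 5.88

5.88


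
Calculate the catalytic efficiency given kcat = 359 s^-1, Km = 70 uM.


Catalytic efficiency = kcat / Km
= 359 / 70
= 5.1286 uM^-1*s^-1

5.1286 uM^-1*s^-1


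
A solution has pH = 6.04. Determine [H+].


[H+] = 10^(-pH)
[H+] = 10^(-6.04)
[H+] = 9.120e-07 M

9.120e-07 M


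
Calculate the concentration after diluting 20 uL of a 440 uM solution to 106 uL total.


C2 = C1 * V1 / V2
C2 = 440 * 20 / 106
C2 = 83.0189 uM

83.0189 uM


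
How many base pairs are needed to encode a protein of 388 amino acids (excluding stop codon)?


Each amino acid = 1 codon = 3 bp
bp = 388 * 3 = 1164 bp

1164 bp


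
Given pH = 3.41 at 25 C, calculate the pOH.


pOH = 14 - pH
pOH = 14 - 3.41
pOH = 10.59

10.59


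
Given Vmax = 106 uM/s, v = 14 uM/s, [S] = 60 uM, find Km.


Km = [S] * (Vmax - v) / v
Km = 60 * (106 - 14) / 14
Km = 394.2857 uM

394.2857 uM


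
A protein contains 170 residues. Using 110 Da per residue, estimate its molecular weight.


MW = n_residues * 110 Da
MW = 170 * 110
MW = 18700 Da

18700 Da


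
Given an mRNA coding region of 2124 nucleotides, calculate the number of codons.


codons = nucleotides / 3
codons = 2124 / 3 = 708

708


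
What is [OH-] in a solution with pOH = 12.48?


[OH-] = 10^(-pOH)
[OH-] = 10^(-12.48)
[OH-] = 3.311e-13 M

3.311e-13 M


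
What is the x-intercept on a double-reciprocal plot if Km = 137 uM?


x-intercept = -1/Km
= -1/137
= -0.0073 1/uM

-0.0073 1/uM


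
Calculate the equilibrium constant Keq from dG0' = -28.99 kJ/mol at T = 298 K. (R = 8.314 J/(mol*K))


Keq = exp(-dG0 * 1000 / (R * T))
Keq = exp(-(-28.99) * 1000 / (8.314 * 298))
Keq = 120688.9384

120688.9384


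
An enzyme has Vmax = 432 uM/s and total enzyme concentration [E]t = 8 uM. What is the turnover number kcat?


kcat = Vmax / [E]t
kcat = 432 / 8
kcat = 54.0 s^-1

54.0 s^-1


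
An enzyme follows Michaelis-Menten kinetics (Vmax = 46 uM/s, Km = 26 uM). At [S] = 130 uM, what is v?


v = Vmax * [S] / (Km + [S])
v = 46 * 130 / (26 + 130)
v = 38.3333 uM/s

38.3333 uM/s


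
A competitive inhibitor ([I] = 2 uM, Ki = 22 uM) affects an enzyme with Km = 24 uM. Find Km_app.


Km_app = Km * (1 + [I]/Ki)
Km_app = 24 * (1 + 2/22)
Km_app = 26.1818 uM

26.1818 uM


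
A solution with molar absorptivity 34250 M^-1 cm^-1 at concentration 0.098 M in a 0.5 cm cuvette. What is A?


A = epsilon * c * l
A = 34250 * 0.098 * 0.5
A = 1678.25

1678.25


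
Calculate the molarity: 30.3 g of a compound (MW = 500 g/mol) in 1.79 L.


C = (mass / MW) / volume
C = (30.3 / 500) / 1.79
C = 0.0339 M

0.0339 M


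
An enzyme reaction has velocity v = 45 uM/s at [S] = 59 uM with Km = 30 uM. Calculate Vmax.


Vmax = v * (Km + [S]) / [S]
Vmax = 45 * (30 + 59) / 59
Vmax = 67.8814 uM/s

67.8814 uM/s


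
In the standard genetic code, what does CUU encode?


Standard genetic code lookup.
Codon CUU -> Leu

Leu


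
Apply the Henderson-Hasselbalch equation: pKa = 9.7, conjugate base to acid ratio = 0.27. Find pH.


pH = pKa + log10([A-]/[HA])
pH = 9.7 + log10(0.27)
pH = 9.1314

9.1314


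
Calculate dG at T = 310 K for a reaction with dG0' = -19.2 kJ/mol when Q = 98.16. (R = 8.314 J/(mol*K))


dG = dG0' + RT * ln(Q) / 1000
dG = -19.2 + 8.314 * 310 * ln(98.16) / 1000
dG = -7.3788 kJ/mol

-7.3788 kJ/mol


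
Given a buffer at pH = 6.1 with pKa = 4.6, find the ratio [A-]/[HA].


[A-]/[HA] = 10^(pH - pKa)
= 10^(6.1 - 4.6)
= 31.6228

31.6228


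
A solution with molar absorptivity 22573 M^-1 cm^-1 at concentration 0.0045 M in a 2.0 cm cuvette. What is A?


A = epsilon * c * l
A = 22573 * 0.0045 * 2.0
A = 203.157

203.157


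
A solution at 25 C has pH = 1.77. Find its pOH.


pOH = 14 - pH
pOH = 14 - 1.77
pOH = 12.23

12.23


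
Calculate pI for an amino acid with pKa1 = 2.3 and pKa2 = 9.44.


pI = (pKa1 + pKa2) / 2
pI = (2.3 + 9.44) / 2
pI = 5.87

5.87


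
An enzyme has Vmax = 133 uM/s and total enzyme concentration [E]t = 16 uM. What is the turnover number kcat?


kcat = Vmax / [E]t
kcat = 133 / 16
kcat = 8.3125 s^-1

8.3125 s^-1


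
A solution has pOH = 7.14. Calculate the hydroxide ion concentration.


[OH-] = 10^(-pOH)
[OH-] = 10^(-7.14)
[OH-] = 7.244e-08 M

7.244e-08 M


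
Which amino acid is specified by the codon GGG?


Standard genetic code lookup.
Codon GGG -> Gly

Gly


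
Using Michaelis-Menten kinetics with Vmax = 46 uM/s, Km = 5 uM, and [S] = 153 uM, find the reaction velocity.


v = Vmax * [S] / (Km + [S])
v = 46 * 153 / (5 + 153)
v = 44.5443 uM/s

44.5443 uM/s


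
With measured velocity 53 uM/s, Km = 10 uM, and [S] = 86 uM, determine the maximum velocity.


Vmax = v * (Km + [S]) / [S]
Vmax = 53 * (10 + 86) / 86
Vmax = 59.1628 uM/s

59.1628 uM/s


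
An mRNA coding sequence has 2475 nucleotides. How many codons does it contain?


codons = nucleotides / 3
codons = 2475 / 3 = 825

825


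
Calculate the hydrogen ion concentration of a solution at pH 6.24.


[H+] = 10^(-pH)
[H+] = 10^(-6.24)
[H+] = 5.754e-07 M

5.754e-07 M


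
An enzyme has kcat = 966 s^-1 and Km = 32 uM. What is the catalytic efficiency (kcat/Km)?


Catalytic efficiency = kcat / Km
= 966 / 32
= 30.1875 uM^-1*s^-1

30.1875 uM^-1*s^-1


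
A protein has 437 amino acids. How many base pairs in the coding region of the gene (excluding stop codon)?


Each amino acid = 1 codon = 3 bp
bp = 437 * 3 = 1311 bp

1311 bp


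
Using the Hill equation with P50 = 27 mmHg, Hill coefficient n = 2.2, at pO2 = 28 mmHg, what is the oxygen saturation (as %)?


Y = pO2^n / (P50^n + pO2^n)
Y = 28^2.2 / (27^2.2 + 28^2.2)
Y = 52.0%

52.0%


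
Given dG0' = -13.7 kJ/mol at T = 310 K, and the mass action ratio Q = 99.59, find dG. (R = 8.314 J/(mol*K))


dG = dG0' + RT * ln(Q) / 1000
dG = -13.7 + 8.314 * 310 * ln(99.59) / 1000
dG = -1.8415 kJ/mol

-1.8415 kJ/mol


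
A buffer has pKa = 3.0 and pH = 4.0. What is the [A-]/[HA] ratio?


[A-]/[HA] = 10^(pH - pKa)
= 10^(4.0 - 3.0)
= 10.0

10.0


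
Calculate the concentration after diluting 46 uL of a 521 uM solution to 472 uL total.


C2 = C1 * V1 / V2
C2 = 521 * 46 / 472
C2 = 50.7754 uM

50.7754 uM


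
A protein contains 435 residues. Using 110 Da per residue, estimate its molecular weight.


MW = n_residues * 110 Da
MW = 435 * 110
MW = 47850 Da

47850 Da


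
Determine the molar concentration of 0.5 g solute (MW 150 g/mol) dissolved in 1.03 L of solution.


C = (mass / MW) / volume
C = (0.5 / 150) / 1.03
C = 0.0032 M

0.0032 M


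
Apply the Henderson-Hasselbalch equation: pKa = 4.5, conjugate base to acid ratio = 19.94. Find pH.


pH = pKa + log10([A-]/[HA])
pH = 4.5 + log10(19.94)
pH = 5.7997

5.7997


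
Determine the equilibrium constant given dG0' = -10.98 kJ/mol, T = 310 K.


Keq = exp(-dG0 * 1000 / (R * T))
Keq = exp(-(-10.98) * 1000 / (8.314 * 310))
Keq = 70.8246

70.8246


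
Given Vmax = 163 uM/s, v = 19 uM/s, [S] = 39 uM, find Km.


Km = [S] * (Vmax - v) / v
Km = 39 * (163 - 19) / 19
Km = 295.5789 uM

295.5789 uM


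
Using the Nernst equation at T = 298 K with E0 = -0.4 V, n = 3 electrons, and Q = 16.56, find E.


E = E0 - (RT/nF) * ln(Q)
E = -0.4 - (8.314 * 298 / (3 * 96485)) * ln(16.56)
E = -0.424 V

-0.424 V


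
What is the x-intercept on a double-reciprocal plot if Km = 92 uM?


x-intercept = -1/Km
= -1/92
= -0.0109 1/uM

-0.0109 1/uM


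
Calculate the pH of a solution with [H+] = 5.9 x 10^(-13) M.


pH = -log10([H+])
pH = -log10(5.9 x 10^(-13))
pH = 12.2291

12.2291


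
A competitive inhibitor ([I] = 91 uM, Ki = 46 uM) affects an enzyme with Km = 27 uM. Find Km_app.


Km_app = Km * (1 + [I]/Ki)
Km_app = 27 * (1 + 91/46)
Km_app = 80.413 uM

80.413 uM


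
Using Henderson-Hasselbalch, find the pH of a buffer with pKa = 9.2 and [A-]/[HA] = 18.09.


pH = pKa + log10([A-]/[HA])
pH = 9.2 + log10(18.09)
pH = 10.4574

10.4574


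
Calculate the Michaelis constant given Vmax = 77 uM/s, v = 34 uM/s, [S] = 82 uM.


Km = [S] * (Vmax - v) / v
Km = 82 * (77 - 34) / 34
Km = 103.7059 uM

103.7059 uM


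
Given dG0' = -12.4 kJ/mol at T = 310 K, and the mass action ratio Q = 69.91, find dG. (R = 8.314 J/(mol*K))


dG = dG0' + RT * ln(Q) / 1000
dG = -12.4 + 8.314 * 310 * ln(69.91) / 1000
dG = -1.4535 kJ/mol

-1.4535 kJ/mol


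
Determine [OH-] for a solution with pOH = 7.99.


[OH-] = 10^(-pOH)
[OH-] = 10^(-7.99)
[OH-] = 1.023e-08 M

1.023e-08 M


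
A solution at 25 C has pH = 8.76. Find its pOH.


pOH = 14 - pH
pOH = 14 - 8.76
pOH = 5.24

5.24


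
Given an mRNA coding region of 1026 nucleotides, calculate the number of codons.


codons = nucleotides / 3
codons = 1026 / 3 = 342

342


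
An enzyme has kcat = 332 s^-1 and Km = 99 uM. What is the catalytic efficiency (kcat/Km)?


Catalytic efficiency = kcat / Km
= 332 / 99
= 3.3535 uM^-1*s^-1

3.3535 uM^-1*s^-1


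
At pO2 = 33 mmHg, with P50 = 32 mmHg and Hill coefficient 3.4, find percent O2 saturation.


Y = pO2^n / (P50^n + pO2^n)
Y = 33^3.4 / (32^3.4 + 33^3.4)
Y = 52.61%

52.61%


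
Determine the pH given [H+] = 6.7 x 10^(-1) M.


pH = -log10([H+])
pH = -log10(6.7 x 10^(-1))
pH = 0.1739

0.1739


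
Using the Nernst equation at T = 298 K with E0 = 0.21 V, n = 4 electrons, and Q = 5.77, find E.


E = E0 - (RT/nF) * ln(Q)
E = 0.21 - (8.314 * 298 / (4 * 96485)) * ln(5.77)
E = 0.1987 V

0.1987 V


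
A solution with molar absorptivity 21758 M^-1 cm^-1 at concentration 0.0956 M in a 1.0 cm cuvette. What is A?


A = epsilon * c * l
A = 21758 * 0.0956 * 1.0
A = 2080.0648

2080.0648


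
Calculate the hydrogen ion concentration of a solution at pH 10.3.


[H+] = 10^(-pH)
[H+] = 10^(-10.3)
[H+] = 5.012e-11 M

5.012e-11 M


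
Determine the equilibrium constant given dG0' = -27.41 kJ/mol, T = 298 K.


Keq = exp(-dG0 * 1000 / (R * T))
Keq = exp(-(-27.41) * 1000 / (8.314 * 298))
Keq = 63783.5522

63783.5522


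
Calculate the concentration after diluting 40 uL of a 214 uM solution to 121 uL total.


C2 = C1 * V1 / V2
C2 = 214 * 40 / 121
C2 = 70.7438 uM

70.7438 uM


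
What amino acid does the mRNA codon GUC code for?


Standard genetic code lookup.
Codon GUC -> Val

Val


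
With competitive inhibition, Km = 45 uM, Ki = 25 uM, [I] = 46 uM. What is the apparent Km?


Km_app = Km * (1 + [I]/Ki)
Km_app = 45 * (1 + 46/25)
Km_app = 127.8 uM

127.8 uM


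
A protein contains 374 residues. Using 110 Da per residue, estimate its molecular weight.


MW = n_residues * 110 Da
MW = 374 * 110
MW = 41140 Da

41140 Da


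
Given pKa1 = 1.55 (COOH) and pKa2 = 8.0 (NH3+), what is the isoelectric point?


pI = (pKa1 + pKa2) / 2
pI = (1.55 + 8.0) / 2
pI = 4.775

4.775


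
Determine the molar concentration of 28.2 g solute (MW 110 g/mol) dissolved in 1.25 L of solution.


C = (mass / MW) / volume
C = (28.2 / 110) / 1.25
C = 0.2051 M

0.2051 M


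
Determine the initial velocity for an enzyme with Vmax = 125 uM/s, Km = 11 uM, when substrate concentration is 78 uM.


v = Vmax * [S] / (Km + [S])
v = 125 * 78 / (11 + 78)
v = 109.5506 uM/s

109.5506 uM/s


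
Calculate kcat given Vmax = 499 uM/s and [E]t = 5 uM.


kcat = Vmax / [E]t
kcat = 499 / 5
kcat = 99.8 s^-1

99.8 s^-1


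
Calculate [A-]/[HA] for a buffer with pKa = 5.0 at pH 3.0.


[A-]/[HA] = 10^(pH - pKa)
= 10^(3.0 - 5.0)
= 0.01

0.01


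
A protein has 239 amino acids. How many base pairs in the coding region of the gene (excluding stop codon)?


Each amino acid = 1 codon = 3 bp
bp = 239 * 3 = 717 bp

717 bp


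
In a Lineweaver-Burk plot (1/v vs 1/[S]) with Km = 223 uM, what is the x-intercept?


x-intercept = -1/Km
= -1/223
= -0.0045 1/uM

-0.0045 1/uM


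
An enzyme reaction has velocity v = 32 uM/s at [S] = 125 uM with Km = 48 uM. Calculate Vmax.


Vmax = v * (Km + [S]) / [S]
Vmax = 32 * (48 + 125) / 125
Vmax = 44.288 uM/s

44.288 uM/s


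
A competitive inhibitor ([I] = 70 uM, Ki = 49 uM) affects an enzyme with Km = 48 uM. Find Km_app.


Km_app = Km * (1 + [I]/Ki)
Km_app = 48 * (1 + 70/49)
Km_app = 116.5714 uM

116.5714 uM


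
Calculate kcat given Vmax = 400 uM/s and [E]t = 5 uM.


kcat = Vmax / [E]t
kcat = 400 / 5
kcat = 80.0 s^-1

80.0 s^-1


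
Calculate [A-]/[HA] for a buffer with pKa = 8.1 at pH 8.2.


[A-]/[HA] = 10^(pH - pKa)
= 10^(8.2 - 8.1)
= 1.2589

1.2589


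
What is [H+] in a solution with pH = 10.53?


[H+] = 10^(-pH)
[H+] = 10^(-10.53)
[H+] = 2.951e-11 M

2.951e-11 M


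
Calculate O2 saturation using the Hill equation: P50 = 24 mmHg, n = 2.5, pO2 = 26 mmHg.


Y = pO2^n / (P50^n + pO2^n)
Y = 26^2.5 / (24^2.5 + 26^2.5)
Y = 54.99%

54.99%


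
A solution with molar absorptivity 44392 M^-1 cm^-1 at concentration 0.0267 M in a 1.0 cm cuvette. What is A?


A = epsilon * c * l
A = 44392 * 0.0267 * 1.0
A = 1185.2664

1185.2664


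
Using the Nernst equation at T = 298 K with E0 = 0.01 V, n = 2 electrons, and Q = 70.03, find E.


E = E0 - (RT/nF) * ln(Q)
E = 0.01 - (8.314 * 298 / (2 * 96485)) * ln(70.03)
E = -0.0446 V

-0.0446 V


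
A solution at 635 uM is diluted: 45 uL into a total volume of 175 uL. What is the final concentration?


C2 = C1 * V1 / V2
C2 = 635 * 45 / 175
C2 = 163.2857 uM

163.2857 uM


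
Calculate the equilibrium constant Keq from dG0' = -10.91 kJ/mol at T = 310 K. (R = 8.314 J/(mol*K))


Keq = exp(-dG0 * 1000 / (R * T))
Keq = exp(-(-10.91) * 1000 / (8.314 * 310))
Keq = 68.9269

68.9269


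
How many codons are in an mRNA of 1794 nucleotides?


codons = nucleotides / 3
codons = 1794 / 3 = 598

598


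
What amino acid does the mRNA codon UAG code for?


Standard genetic code lookup.
Codon UAG -> Stop

Stop


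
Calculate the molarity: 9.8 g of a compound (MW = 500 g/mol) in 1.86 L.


C = (mass / MW) / volume
C = (9.8 / 500) / 1.86
C = 0.0105 M

0.0105 M


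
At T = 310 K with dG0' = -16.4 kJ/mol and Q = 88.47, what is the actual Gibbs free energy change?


dG = dG0' + RT * ln(Q) / 1000
dG = -16.4 + 8.314 * 310 * ln(88.47) / 1000
dG = -4.8467 kJ/mol

-4.8467 kJ/mol


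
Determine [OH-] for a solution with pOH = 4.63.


[OH-] = 10^(-pOH)
[OH-] = 10^(-4.63)
[OH-] = 2.344e-05 M

2.344e-05 M


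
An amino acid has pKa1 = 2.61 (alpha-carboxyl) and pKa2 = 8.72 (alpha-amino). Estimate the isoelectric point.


pI = (pKa1 + pKa2) / 2
pI = (2.61 + 8.72) / 2
pI = 5.665

5.665


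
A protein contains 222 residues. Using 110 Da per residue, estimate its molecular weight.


MW = n_residues * 110 Da
MW = 222 * 110
MW = 24420 Da

24420 Da


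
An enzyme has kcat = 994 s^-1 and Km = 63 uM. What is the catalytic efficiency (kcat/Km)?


Catalytic efficiency = kcat / Km
= 994 / 63
= 15.7778 uM^-1*s^-1

15.7778 uM^-1*s^-1


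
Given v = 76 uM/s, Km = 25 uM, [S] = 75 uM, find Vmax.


Vmax = v * (Km + [S]) / [S]
Vmax = 76 * (25 + 75) / 75
Vmax = 101.3333 uM/s

101.3333 uM/s


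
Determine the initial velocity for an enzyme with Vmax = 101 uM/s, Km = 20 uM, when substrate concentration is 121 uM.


v = Vmax * [S] / (Km + [S])
v = 101 * 121 / (20 + 121)
v = 86.6738 uM/s

86.6738 uM/s


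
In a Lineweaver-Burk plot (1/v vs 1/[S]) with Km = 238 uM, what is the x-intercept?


x-intercept = -1/Km
= -1/238
= -0.0042 1/uM

-0.0042 1/uM


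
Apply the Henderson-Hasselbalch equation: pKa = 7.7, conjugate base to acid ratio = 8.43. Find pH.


pH = pKa + log10([A-]/[HA])
pH = 7.7 + log10(8.43)
pH = 8.6258

8.6258


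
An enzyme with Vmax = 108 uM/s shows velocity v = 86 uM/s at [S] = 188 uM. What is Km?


Km = [S] * (Vmax - v) / v
Km = 188 * (108 - 86) / 86
Km = 48.093 uM

48.093 uM


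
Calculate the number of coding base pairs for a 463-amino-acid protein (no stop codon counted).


Each amino acid = 1 codon = 3 bp
bp = 463 * 3 = 1389 bp

1389 bp


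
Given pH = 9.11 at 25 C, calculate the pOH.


pOH = 14 - pH
pOH = 14 - 9.11
pOH = 4.89

4.89


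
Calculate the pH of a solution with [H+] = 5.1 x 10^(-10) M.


pH = -log10([H+])
pH = -log10(5.1 x 10^(-10))
pH = 9.2924

9.2924


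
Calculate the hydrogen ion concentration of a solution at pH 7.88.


[H+] = 10^(-pH)
[H+] = 10^(-7.88)
[H+] = 1.318e-08 M

1.318e-08 M


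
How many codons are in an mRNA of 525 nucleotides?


codons = nucleotides / 3
codons = 525 / 3 = 175

175


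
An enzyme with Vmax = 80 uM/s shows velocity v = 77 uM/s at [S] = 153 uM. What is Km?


Km = [S] * (Vmax - v) / v
Km = 153 * (80 - 77) / 77
Km = 5.961 uM

5.961 uM


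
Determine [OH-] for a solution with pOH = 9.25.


[OH-] = 10^(-pOH)
[OH-] = 10^(-9.25)
[OH-] = 5.623e-10 M

5.623e-10 M


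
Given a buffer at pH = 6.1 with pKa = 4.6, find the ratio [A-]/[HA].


[A-]/[HA] = 10^(pH - pKa)
= 10^(6.1 - 4.6)
= 31.6228

31.6228


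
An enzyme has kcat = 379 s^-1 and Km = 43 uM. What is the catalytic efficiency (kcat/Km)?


Catalytic efficiency = kcat / Km
= 379 / 43
= 8.814 uM^-1*s^-1

8.814 uM^-1*s^-1


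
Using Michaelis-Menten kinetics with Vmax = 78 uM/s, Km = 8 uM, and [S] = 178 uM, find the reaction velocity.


v = Vmax * [S] / (Km + [S])
v = 78 * 178 / (8 + 178)
v = 74.6452 uM/s

74.6452 uM/s


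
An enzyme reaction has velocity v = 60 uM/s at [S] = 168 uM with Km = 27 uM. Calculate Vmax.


Vmax = v * (Km + [S]) / [S]
Vmax = 60 * (27 + 168) / 168
Vmax = 69.6429 uM/s

69.6429 uM/s


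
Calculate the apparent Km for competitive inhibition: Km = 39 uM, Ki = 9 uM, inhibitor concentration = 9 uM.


Km_app = Km * (1 + [I]/Ki)
Km_app = 39 * (1 + 9/9)
Km_app = 78.0 uM

78.0 uM


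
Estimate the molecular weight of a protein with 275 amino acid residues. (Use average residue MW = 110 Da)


MW = n_residues * 110 Da
MW = 275 * 110
MW = 30250 Da

30250 Da


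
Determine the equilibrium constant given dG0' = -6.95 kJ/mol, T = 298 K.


Keq = exp(-dG0 * 1000 / (R * T))
Keq = exp(-(-6.95) * 1000 / (8.314 * 298))
Keq = 16.5298

16.5298


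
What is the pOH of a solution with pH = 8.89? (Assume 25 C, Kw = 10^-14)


pOH = 14 - pH
pOH = 14 - 8.89
pOH = 5.11

5.11


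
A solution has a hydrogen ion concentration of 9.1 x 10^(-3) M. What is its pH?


pH = -log10([H+])
pH = -log10(9.1 x 10^(-3))
pH = 2.041

2.041


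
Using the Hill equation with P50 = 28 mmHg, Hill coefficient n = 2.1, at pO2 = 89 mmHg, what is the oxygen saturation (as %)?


Y = pO2^n / (P50^n + pO2^n)
Y = 89^2.1 / (28^2.1 + 89^2.1)
Y = 91.9%

91.9%


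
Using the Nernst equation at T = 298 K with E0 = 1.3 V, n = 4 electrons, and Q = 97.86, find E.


E = E0 - (RT/nF) * ln(Q)
E = 1.3 - (8.314 * 298 / (4 * 96485)) * ln(97.86)
E = 1.2706 V

1.2706 V


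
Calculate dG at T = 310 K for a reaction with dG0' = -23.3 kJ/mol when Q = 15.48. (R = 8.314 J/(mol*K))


dG = dG0' + RT * ln(Q) / 1000
dG = -23.3 + 8.314 * 310 * ln(15.48) / 1000
dG = -16.2393 kJ/mol

-16.2393 kJ/mol


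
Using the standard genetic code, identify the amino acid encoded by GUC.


Standard genetic code lookup.
Codon GUC -> Val

Val


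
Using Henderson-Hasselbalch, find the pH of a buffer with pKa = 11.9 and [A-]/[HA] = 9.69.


pH = pKa + log10([A-]/[HA])
pH = 11.9 + log10(9.69)
pH = 12.8863

12.8863


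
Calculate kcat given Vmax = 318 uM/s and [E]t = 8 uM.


kcat = Vmax / [E]t
kcat = 318 / 8
kcat = 39.75 s^-1

39.75 s^-1


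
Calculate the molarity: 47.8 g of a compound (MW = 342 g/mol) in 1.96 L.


C = (mass / MW) / volume
C = (47.8 / 342) / 1.96
C = 0.0713 M

0.0713 M


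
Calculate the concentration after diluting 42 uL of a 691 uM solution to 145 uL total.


C2 = C1 * V1 / V2
C2 = 691 * 42 / 145
C2 = 200.1517 uM

200.1517 uM


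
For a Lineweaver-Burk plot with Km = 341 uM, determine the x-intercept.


x-intercept = -1/Km
= -1/341
= -0.0029 1/uM

-0.0029 1/uM


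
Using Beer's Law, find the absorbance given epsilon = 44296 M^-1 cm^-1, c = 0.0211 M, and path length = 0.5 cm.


A = epsilon * c * l
A = 44296 * 0.0211 * 0.5
A = 467.3228

467.3228


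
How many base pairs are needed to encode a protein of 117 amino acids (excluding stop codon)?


Each amino acid = 1 codon = 3 bp
bp = 117 * 3 = 351 bp

351 bp


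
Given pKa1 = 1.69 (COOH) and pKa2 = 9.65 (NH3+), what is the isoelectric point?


pI = (pKa1 + pKa2) / 2
pI = (1.69 + 9.65) / 2
pI = 5.67

5.67


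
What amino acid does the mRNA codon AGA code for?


Standard genetic code lookup.
Codon AGA -> Arg

Arg


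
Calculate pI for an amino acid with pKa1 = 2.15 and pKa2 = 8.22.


pI = (pKa1 + pKa2) / 2
pI = (2.15 + 8.22) / 2
pI = 5.185

5.185


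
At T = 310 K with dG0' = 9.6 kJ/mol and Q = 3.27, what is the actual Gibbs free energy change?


dG = dG0' + RT * ln(Q) / 1000
dG = 9.6 + 8.314 * 310 * ln(3.27) / 1000
dG = 12.6536 kJ/mol

12.6536 kJ/mol


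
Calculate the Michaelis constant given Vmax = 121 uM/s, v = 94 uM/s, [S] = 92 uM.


Km = [S] * (Vmax - v) / v
Km = 92 * (121 - 94) / 94
Km = 26.4255 uM

26.4255 uM


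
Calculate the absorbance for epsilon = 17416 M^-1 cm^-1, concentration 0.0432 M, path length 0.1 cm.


A = epsilon * c * l
A = 17416 * 0.0432 * 0.1
A = 75.2371

75.2371


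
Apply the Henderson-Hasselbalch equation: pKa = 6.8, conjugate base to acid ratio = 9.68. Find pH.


pH = pKa + log10([A-]/[HA])
pH = 6.8 + log10(9.68)
pH = 7.7859

7.7859


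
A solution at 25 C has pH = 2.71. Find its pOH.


pOH = 14 - pH
pOH = 14 - 2.71
pOH = 11.29

11.29


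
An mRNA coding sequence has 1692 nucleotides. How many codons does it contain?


codons = nucleotides / 3
codons = 1692 / 3 = 564

564


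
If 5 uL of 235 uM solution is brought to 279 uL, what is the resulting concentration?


C2 = C1 * V1 / V2
C2 = 235 * 5 / 279
C2 = 4.2115 uM

4.2115 uM


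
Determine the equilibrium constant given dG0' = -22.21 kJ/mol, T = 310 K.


Keq = exp(-dG0 * 1000 / (R * T))
Keq = exp(-(-22.21) * 1000 / (8.314 * 310))
Keq = 5527.0624

5527.0624


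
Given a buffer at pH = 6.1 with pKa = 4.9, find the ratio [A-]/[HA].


[A-]/[HA] = 10^(pH - pKa)
= 10^(6.1 - 4.9)
= 15.8489

15.8489


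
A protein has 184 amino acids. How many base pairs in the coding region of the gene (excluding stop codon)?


Each amino acid = 1 codon = 3 bp
bp = 184 * 3 = 552 bp

552 bp


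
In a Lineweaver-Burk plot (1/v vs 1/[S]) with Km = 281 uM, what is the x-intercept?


x-intercept = -1/Km
= -1/281
= -0.0036 1/uM

-0.0036 1/uM


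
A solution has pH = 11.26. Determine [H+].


[H+] = 10^(-pH)
[H+] = 10^(-11.26)
[H+] = 5.495e-12 M

5.495e-12 M


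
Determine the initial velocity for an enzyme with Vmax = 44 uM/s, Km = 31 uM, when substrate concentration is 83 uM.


v = Vmax * [S] / (Km + [S])
v = 44 * 83 / (31 + 83)
v = 32.0351 uM/s

32.0351 uM/s


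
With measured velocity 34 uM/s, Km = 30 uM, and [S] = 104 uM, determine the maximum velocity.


Vmax = v * (Km + [S]) / [S]
Vmax = 34 * (30 + 104) / 104
Vmax = 43.8077 uM/s

43.8077 uM/s


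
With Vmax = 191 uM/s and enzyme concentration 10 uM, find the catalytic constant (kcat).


kcat = Vmax / [E]t
kcat = 191 / 10
kcat = 19.1 s^-1

19.1 s^-1


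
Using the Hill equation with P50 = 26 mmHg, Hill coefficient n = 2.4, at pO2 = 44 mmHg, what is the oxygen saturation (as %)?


Y = pO2^n / (P50^n + pO2^n)
Y = 44^2.4 / (26^2.4 + 44^2.4)
Y = 77.95%

77.95%


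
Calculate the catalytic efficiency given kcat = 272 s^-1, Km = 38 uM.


Catalytic efficiency = kcat / Km
= 272 / 38
= 7.1579 uM^-1*s^-1

7.1579 uM^-1*s^-1


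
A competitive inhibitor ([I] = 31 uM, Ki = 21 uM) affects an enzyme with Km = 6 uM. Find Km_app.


Km_app = Km * (1 + [I]/Ki)
Km_app = 6 * (1 + 31/21)
Km_app = 14.8571 uM

14.8571 uM


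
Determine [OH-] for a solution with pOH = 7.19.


[OH-] = 10^(-pOH)
[OH-] = 10^(-7.19)
[OH-] = 6.457e-08 M

6.457e-08 M


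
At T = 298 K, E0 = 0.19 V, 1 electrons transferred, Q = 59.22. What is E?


E = E0 - (RT/nF) * ln(Q)
E = 0.19 - (8.314 * 298 / (1 * 96485)) * ln(59.22)
E = 0.0852 V

0.0852 V


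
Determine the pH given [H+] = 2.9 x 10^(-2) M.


pH = -log10([H+])
pH = -log10(2.9 x 10^(-2))
pH = 1.5376

1.5376


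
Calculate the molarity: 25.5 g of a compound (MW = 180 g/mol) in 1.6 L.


C = (mass / MW) / volume
C = (25.5 / 180) / 1.6
C = 0.0885 M

0.0885 M
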